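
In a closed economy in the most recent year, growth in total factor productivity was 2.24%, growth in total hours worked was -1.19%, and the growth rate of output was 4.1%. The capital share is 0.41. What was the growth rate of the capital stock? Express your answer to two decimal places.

6.25%

Labor's share = 1 − 0.41 = 0.59.
gY = gA + 0.59×(-1.19) + 0.41×g.
0.41×g = 4.1 − 2.24 + 0.7021 = 2.5621.
g = 2.5621 / 0.41 = 6.249%.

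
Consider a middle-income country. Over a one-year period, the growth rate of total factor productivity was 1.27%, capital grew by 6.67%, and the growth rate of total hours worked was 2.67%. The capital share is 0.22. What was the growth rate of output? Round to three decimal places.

Output grew 4.820%.

Labor's share = 1 − 0.22 = 0.78.
Capital: 0.22 × 6.67 = 1.4674 pp.
Total hours worked: 0.78 × 2.67 = 2.0826 pp.
Output growth = 1.27 + 3.55 = 4.82%.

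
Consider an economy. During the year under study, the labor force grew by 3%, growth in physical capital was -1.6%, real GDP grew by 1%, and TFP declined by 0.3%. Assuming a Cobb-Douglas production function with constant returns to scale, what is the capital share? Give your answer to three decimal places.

0.370

gY = gA + α·gK + (1−α)·gL, so gY − gA − gL = α(gK − gL).
1 + 0.3 − 3 = α × (-1.6 − 3).
-1.7 = -4.6 α, so α = 0.36957.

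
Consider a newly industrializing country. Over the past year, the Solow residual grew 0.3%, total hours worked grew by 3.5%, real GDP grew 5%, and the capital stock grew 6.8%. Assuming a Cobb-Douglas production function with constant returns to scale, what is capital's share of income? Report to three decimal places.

α = 0.364

gY = gA + α·gK + (1−α)·gL, so gY − gA − gL = α(gK − gL).
5 − 0.3 − 3.5 = α × (6.8 − 3.5).
1.2 = 3.3 α, so α = 0.36364.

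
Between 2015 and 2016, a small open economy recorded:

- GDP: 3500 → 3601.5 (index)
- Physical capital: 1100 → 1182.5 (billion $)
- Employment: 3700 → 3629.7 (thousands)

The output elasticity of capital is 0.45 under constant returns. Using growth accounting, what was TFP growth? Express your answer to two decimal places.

0.57%

GDP growth = (3601.5 − 3500) / 3500 = 2.9%.
Physical capital growth = (1182.5 − 1100) / 1100 = 7.5%.
Employment growth = (3629.7 − 3700) / 3700 = -1.9%.
Labor's share = 1 − 0.45 = 0.55.
Physical capital: 0.45 × 7.5 = 3.375 pp.
Employment: 0.55 × (-1.9) = -1.045 pp.
TFP growth = 2.9 − 2.33 = 0.57%.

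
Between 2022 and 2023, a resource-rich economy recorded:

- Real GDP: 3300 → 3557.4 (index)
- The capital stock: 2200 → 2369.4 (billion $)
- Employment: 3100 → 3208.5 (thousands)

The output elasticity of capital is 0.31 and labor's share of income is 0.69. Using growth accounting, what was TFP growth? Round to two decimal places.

Real GDP growth = (3557.4 − 3300) / 3300 = 7.8%.
The capital stock growth = (2369.4 − 2200) / 2200 = 7.7%.
Employment growth = (3208.5 − 3100) / 3100 = 3.5%.
Labor's share = 1 − 0.31 = 0.69.
The capital stock: 0.31 × 7.7 = 2.387 pp.
Employment: 0.69 × 3.5 = 2.415 pp.
TFP growth = 7.8 − 4.802 = 2.998%.

3.00%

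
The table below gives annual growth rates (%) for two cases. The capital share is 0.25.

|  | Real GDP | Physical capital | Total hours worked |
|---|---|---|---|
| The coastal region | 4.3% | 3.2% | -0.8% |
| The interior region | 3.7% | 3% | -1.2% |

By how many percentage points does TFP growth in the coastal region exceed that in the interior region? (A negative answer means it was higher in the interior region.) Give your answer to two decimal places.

0.25 percentage points

Labor's share = 1 − 0.25 = 0.75.
The coastal region: TFP = 4.3 − 0.8 + 0.6 = 4.1%.
The interior region: TFP = 3.7 − 0.75 + 0.9 = 3.85%.
Difference = 4.1 − (3.85) = 0.25 pp.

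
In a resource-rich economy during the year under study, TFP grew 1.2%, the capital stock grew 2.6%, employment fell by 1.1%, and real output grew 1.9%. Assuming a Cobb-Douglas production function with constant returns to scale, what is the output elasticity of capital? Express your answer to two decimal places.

gY = gA + α·gK + (1−α)·gL, so gY − gA − gL = α(gK − gL).
1.9 − 1.2 + 1.1 = α × (2.6 − (-1.1)).
1.8 = 3.7 α, so α = 0.4865.

α = 0.49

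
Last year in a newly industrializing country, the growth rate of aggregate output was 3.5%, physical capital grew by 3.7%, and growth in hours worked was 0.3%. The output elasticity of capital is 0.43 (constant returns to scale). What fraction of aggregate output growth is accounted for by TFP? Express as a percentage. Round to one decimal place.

TFP accounted for 49.7% of growth.

Labor's share = 1 − 0.43 = 0.57.
Physical capital: 0.43 × 3.7 = 1.591 pp.
Hours worked: 0.57 × 0.3 = 0.171 pp.
TFP growth = 3.5 − 1.762 = 1.738%.
TFP share of growth = 1.738 / 3.5 × 100 = 49.657%.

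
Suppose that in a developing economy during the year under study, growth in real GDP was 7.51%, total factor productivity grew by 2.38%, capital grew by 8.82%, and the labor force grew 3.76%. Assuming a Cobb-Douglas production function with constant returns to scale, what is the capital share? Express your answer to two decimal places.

gY = gA + α·gK + (1−α)·gL, so gY − gA − gL = α(gK − gL).
7.51 − 2.38 − 3.76 = α × (8.82 − 3.76).
1.37 = 5.06 α, so α = 0.2708.

α = 0.27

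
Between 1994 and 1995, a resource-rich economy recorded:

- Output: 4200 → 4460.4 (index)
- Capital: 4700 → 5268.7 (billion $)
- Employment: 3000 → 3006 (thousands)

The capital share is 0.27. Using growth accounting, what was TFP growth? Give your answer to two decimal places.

Output growth = (4460.4 − 4200) / 4200 = 6.2%.
Capital growth = (5268.7 − 4700) / 4700 = 12.1%.
Employment growth = (3006 − 3000) / 3000 = 0.2%.
Labor's share = 1 − 0.27 = 0.73.
Capital: 0.27 × 12.1 = 3.267 pp.
Employment: 0.73 × 0.2 = 0.146 pp.
TFP growth = 6.2 − 3.413 = 2.787%.

2.79%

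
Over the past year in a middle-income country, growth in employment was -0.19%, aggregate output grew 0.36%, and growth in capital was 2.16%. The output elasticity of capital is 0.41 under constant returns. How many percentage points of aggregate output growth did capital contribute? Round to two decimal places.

Contribution = share × growth = 0.41 × 2.16 = 0.8856 pp.

0.89 pp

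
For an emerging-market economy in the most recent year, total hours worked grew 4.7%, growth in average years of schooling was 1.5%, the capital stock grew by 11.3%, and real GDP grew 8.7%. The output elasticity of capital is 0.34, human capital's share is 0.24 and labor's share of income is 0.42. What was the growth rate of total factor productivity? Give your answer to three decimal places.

Total factor productivity grew 2.524%.

Labor's share = 1 − 0.34 − 0.24 = 0.42.
The capital stock: 0.34 × 11.3 = 3.842 pp.
Average years of schooling: 0.24 × 1.5 = 0.36 pp.
Total hours worked: 0.42 × 4.7 = 1.974 pp.
TFP growth = 8.7 − 6.176 = 2.524%.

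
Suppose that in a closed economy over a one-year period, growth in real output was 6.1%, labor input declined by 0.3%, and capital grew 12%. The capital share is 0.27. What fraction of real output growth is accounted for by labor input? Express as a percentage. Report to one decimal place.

Labor's share = 1 − 0.27 = 0.73.
Labor input contributed 0.73 × (-0.3) = -0.219 pp.
Share of growth = -0.219 / 6.1 × 100 = -3.59%.

-3.6%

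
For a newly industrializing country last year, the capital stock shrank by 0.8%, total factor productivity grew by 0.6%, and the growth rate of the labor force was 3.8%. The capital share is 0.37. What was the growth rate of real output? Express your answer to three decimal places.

Labor's share = 1 − 0.37 = 0.63.
The capital stock: 0.37 × (-0.8) = -0.296 pp.
The labor force: 0.63 × 3.8 = 2.394 pp.
Output growth = 0.6 + 2.098 = 2.698%.

2.698%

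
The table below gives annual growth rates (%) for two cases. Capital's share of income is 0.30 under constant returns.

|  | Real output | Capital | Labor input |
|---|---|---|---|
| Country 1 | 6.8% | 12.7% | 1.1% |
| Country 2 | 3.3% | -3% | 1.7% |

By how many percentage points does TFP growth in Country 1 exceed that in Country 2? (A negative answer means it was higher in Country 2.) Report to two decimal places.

-0.79 percentage points

Labor's share = 1 − 0.3 = 0.7.
Country 1: TFP = 6.8 − 3.81 − 0.77 = 2.22%.
Country 2: TFP = 3.3 + 0.9 − 1.19 = 3.01%.
Difference = 2.22 − (3.01) = -0.79 pp.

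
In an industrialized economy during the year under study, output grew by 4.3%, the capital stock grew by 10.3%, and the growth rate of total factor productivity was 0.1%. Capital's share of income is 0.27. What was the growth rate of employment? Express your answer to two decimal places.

1.94%

Labor's share = 1 − 0.27 = 0.73.
gY = gA + 0.27×10.3 + 0.73×g.
0.73×g = 4.3 − 0.1 − 2.781 = 1.419.
g = 1.419 / 0.73 = 1.9438%.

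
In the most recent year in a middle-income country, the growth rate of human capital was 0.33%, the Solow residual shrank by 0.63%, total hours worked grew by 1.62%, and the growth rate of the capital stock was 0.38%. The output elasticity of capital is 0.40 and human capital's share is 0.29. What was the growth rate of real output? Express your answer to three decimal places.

Labor's share = 1 − 0.4 − 0.29 = 0.31.
The capital stock: 0.4 × 0.38 = 0.152 pp.
Human capital: 0.29 × 0.33 = 0.0957 pp.
Total hours worked: 0.31 × 1.62 = 0.5022 pp.
Output growth = -0.63 + 0.7499 = 0.1199%.

Real output growth was 0.120%.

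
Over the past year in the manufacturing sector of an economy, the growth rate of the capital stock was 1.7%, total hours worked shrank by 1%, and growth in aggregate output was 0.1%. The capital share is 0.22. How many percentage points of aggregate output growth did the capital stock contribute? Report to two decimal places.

0.37 percentage points

Contribution = share × growth = 0.22 × 1.7 = 0.374 pp.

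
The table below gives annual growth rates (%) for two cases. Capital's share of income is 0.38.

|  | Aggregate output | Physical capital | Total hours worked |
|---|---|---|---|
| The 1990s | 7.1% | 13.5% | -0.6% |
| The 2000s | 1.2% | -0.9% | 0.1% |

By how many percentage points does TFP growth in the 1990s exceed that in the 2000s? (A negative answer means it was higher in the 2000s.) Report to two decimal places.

Labor's share = 1 − 0.38 = 0.62.
The 1990s: TFP = 7.1 − 5.13 + 0.372 = 2.342%.
The 2000s: TFP = 1.2 + 0.342 − 0.062 = 1.48%.
Difference = 2.342 − (1.48) = 0.862 pp.

0.86 percentage points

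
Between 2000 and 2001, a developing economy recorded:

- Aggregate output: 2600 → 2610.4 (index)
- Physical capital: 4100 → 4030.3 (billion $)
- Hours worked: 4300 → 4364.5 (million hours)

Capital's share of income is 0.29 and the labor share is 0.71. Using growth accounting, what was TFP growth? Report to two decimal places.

Aggregate output growth = (2610.4 − 2600) / 2600 = 0.4%.
Physical capital growth = (4030.3 − 4100) / 4100 = -1.7%.
Hours worked growth = (4364.5 − 4300) / 4300 = 1.5%.
Labor's share = 1 − 0.29 = 0.71.
Physical capital: 0.29 × (-1.7) = -0.493 pp.
Hours worked: 0.71 × 1.5 = 1.065 pp.
TFP growth = 0.4 − 0.572 = -0.172%.

-0.17%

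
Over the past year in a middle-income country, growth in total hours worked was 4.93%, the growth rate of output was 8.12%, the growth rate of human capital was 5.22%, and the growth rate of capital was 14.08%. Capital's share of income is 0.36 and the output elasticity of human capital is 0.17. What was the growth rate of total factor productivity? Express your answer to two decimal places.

Labor's share = 1 − 0.36 − 0.17 = 0.47.
Capital: 0.36 × 14.08 = 5.0688 pp.
Human capital: 0.17 × 5.22 = 0.8874 pp.
Total hours worked: 0.47 × 4.93 = 2.3171 pp.
TFP growth = 8.12 − 8.2733 = -0.1533%.

-0.15%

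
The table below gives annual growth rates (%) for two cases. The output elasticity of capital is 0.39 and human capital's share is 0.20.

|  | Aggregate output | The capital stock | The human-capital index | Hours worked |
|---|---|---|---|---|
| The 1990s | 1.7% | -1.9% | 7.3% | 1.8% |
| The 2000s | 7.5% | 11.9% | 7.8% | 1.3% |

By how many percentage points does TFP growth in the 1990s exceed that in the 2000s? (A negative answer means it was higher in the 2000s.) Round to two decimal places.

-0.52 percentage points

Labor's share = 1 − 0.39 − 0.2 = 0.41.
The 1990s: TFP = 1.7 + 0.741 − 1.46 − 0.738 = 0.243%.
The 2000s: TFP = 7.5 − 4.641 − 1.56 − 0.533 = 0.766%.
Difference = 0.243 − (0.766) = -0.523 pp.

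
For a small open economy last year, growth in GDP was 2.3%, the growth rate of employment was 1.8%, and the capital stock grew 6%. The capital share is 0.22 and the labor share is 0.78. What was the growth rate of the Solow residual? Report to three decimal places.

Labor's share = 1 − 0.22 = 0.78.
The capital stock: 0.22 × 6 = 1.32 pp.
Employment: 0.78 × 1.8 = 1.404 pp.
TFP growth = 2.3 − 2.724 = -0.424%.

-0.424%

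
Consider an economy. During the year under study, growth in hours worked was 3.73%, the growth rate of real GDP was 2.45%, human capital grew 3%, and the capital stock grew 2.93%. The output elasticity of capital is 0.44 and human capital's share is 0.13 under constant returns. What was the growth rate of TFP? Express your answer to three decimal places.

Labor's share = 1 − 0.44 − 0.13 = 0.43.
The capital stock: 0.44 × 2.93 = 1.2892 pp.
Human capital: 0.13 × 3 = 0.39 pp.
Hours worked: 0.43 × 3.73 = 1.6039 pp.
TFP growth = 2.45 − 3.2831 = -0.8331%.

-0.833%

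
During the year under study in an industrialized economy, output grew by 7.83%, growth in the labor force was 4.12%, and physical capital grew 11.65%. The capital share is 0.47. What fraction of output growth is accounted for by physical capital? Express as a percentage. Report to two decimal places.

Physical capital accounted for 69.93% of growth.

Physical capital contributed 0.47 × 11.65 = 5.4755 pp.
Share of growth = 5.4755 / 7.83 × 100 = 69.9298%.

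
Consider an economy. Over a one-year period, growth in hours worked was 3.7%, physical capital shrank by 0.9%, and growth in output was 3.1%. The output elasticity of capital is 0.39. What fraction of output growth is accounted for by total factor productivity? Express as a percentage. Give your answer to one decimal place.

Labor's share = 1 − 0.39 = 0.61.
Physical capital: 0.39 × (-0.9) = -0.351 pp.
Hours worked: 0.61 × 3.7 = 2.257 pp.
TFP growth = 3.1 − 1.906 = 1.194%.
TFP share of growth = 1.194 / 3.1 × 100 = 38.516%.

Total factor productivity accounted for 38.5% of growth.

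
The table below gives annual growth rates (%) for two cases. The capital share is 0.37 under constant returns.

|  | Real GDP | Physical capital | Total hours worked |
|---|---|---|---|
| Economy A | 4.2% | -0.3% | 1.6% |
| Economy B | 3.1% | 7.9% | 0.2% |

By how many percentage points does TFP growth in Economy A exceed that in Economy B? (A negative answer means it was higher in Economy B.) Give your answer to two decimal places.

3.25 percentage points

Labor's share = 1 − 0.37 = 0.63.
Economy A: TFP = 4.2 + 0.111 − 1.008 = 3.303%.
Economy B: TFP = 3.1 − 2.923 − 0.126 = 0.051%.
Difference = 3.303 − (0.051) = 3.252 pp.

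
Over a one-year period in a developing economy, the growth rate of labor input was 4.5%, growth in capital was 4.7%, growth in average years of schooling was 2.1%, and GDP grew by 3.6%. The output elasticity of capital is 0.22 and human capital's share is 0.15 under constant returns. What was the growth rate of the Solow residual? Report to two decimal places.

Labor's share = 1 − 0.22 − 0.15 = 0.63.
Capital: 0.22 × 4.7 = 1.034 pp.
Average years of schooling: 0.15 × 2.1 = 0.315 pp.
Labor input: 0.63 × 4.5 = 2.835 pp.
TFP growth = 3.6 − 4.184 = -0.584%.

-0.58%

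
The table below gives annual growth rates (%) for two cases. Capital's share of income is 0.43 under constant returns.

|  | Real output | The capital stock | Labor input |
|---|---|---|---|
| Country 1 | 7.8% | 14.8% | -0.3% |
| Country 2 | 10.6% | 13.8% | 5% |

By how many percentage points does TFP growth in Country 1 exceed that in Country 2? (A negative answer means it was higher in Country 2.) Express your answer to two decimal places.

Labor's share = 1 − 0.43 = 0.57.
Country 1: TFP = 7.8 − 6.364 + 0.171 = 1.607%.
Country 2: TFP = 10.6 − 5.934 − 2.85 = 1.816%.
Difference = 1.607 − (1.816) = -0.209 pp.

-0.21 percentage points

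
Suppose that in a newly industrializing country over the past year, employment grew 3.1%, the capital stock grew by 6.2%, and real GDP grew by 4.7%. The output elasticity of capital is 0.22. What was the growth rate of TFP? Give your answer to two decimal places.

0.92%

Labor's share = 1 − 0.22 = 0.78.
The capital stock: 0.22 × 6.2 = 1.364 pp.
Employment: 0.78 × 3.1 = 2.418 pp.
TFP growth = 4.7 − 3.782 = 0.918%.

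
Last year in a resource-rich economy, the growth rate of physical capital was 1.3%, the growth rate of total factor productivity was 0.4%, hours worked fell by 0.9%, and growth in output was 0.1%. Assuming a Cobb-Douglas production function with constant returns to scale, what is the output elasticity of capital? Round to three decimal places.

The output elasticity of capital is 0.273.

gY = gA + α·gK + (1−α)·gL, so gY − gA − gL = α(gK − gL).
0.1 − 0.4 + 0.9 = α × (1.3 − (-0.9)).
0.6 = 2.2 α, so α = 0.27273.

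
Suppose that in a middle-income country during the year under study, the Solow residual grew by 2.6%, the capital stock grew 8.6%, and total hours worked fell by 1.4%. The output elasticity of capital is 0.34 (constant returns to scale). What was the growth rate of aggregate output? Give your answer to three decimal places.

4.600%

Labor's share = 1 − 0.34 = 0.66.
The capital stock: 0.34 × 8.6 = 2.924 pp.
Total hours worked: 0.66 × (-1.4) = -0.924 pp.
Output growth = 2.6 + 2 = 4.6%.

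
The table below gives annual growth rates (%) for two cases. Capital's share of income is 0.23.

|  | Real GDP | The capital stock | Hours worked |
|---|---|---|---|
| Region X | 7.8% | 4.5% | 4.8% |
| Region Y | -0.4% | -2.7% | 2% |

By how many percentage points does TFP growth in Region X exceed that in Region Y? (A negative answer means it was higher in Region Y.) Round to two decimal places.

Labor's share = 1 − 0.23 = 0.77.
Region X: TFP = 7.8 − 1.035 − 3.696 = 3.069%.
Region Y: TFP = -0.4 + 0.621 − 1.54 = -1.319%.
Difference = 3.069 − (-1.319) = 4.388 pp.

4.39 percentage points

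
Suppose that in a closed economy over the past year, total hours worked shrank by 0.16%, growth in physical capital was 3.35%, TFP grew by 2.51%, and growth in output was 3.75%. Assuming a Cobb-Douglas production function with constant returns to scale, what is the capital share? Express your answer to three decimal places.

gY = gA + α·gK + (1−α)·gL, so gY − gA − gL = α(gK − gL).
3.75 − 2.51 + 0.16 = α × (3.35 − (-0.16)).
1.4 = 3.51 α, so α = 0.39886.

α = 0.399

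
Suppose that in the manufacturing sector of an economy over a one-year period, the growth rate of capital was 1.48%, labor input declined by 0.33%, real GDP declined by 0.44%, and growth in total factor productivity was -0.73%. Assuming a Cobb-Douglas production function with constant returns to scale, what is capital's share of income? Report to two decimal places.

gY = gA + α·gK + (1−α)·gL, so gY − gA − gL = α(gK − gL).
-0.44 + 0.73 + 0.33 = α × (1.48 − (-0.33)).
0.62 = 1.81 α, so α = 0.3425.

α = 0.34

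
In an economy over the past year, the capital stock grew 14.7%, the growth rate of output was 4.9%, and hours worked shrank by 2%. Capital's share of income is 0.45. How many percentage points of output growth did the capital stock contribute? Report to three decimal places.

Contribution = share × growth = 0.45 × 14.7 = 6.615 pp.

6.615 percentage points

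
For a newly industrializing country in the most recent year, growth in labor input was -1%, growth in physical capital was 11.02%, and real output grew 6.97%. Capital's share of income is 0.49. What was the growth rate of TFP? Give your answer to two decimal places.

Labor's share = 1 − 0.49 = 0.51.
Physical capital: 0.49 × 11.02 = 5.3998 pp.
Labor input: 0.51 × (-1) = -0.51 pp.
TFP growth = 6.97 − 4.8898 = 2.0802%.

2.08%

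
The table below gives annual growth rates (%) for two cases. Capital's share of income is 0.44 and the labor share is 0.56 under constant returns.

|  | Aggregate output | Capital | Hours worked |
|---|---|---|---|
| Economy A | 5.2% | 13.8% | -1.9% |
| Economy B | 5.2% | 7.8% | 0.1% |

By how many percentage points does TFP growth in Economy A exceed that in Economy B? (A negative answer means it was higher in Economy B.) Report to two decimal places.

Labor's share = 1 − 0.44 = 0.56.
Economy A: TFP = 5.2 − 6.072 + 1.064 = 0.192%.
Economy B: TFP = 5.2 − 3.432 − 0.056 = 1.712%.
Difference = 0.192 − (1.712) = -1.52 pp.

-1.52 percentage points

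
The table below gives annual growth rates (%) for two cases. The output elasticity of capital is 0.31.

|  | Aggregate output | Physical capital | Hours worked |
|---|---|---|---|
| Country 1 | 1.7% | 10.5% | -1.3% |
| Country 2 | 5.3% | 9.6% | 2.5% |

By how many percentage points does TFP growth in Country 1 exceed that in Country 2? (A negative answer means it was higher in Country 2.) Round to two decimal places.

-1.26 percentage points

Labor's share = 1 − 0.31 = 0.69.
Country 1: TFP = 1.7 − 3.255 + 0.897 = -0.658%.
Country 2: TFP = 5.3 − 2.976 − 1.725 = 0.599%.
Difference = -0.658 − (0.599) = -1.257 pp.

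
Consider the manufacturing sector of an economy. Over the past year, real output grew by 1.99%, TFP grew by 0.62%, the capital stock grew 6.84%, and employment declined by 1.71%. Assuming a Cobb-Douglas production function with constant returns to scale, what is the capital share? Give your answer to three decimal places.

gY = gA + α·gK + (1−α)·gL, so gY − gA − gL = α(gK − gL).
1.99 − 0.62 + 1.71 = α × (6.84 − (-1.71)).
3.08 = 8.55 α, so α = 0.36023.

The capital share is 0.360.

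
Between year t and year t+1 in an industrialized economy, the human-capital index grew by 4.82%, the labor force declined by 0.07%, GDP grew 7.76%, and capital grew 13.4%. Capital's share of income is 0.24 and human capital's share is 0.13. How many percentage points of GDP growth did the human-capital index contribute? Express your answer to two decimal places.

0.63

Contribution = share × growth = 0.13 × 4.82 = 0.6266 pp.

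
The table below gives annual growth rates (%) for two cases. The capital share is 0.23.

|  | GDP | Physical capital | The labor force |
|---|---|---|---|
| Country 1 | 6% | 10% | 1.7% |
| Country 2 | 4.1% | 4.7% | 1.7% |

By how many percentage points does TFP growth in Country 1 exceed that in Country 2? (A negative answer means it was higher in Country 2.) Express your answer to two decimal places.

Labor's share = 1 − 0.23 = 0.77.
Country 1: TFP = 6 − 2.3 − 1.309 = 2.391%.
Country 2: TFP = 4.1 − 1.081 − 1.309 = 1.71%.
Difference = 2.391 − (1.71) = 0.681 pp.

0.68 percentage points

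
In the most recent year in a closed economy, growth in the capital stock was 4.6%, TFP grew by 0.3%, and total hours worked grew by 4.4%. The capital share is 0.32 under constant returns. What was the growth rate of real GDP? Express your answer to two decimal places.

Labor's share = 1 − 0.32 = 0.68.
The capital stock: 0.32 × 4.6 = 1.472 pp.
Total hours worked: 0.68 × 4.4 = 2.992 pp.
Output growth = 0.3 + 4.464 = 4.764%.

Real GDP grew 4.76%.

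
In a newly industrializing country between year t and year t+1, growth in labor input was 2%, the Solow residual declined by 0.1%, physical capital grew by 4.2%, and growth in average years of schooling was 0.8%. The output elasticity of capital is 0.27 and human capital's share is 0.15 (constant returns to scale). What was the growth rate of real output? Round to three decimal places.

2.314%

Labor's share = 1 − 0.27 − 0.15 = 0.58.
Physical capital: 0.27 × 4.2 = 1.134 pp.
Average years of schooling: 0.15 × 0.8 = 0.12 pp.
Labor input: 0.58 × 2 = 1.16 pp.
Output growth = -0.1 + 2.414 = 2.314%.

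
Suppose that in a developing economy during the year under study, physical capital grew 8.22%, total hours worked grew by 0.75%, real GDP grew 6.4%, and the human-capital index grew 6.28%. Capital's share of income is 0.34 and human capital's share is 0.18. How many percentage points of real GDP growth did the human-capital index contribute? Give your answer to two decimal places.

1.13

Contribution = share × growth = 0.18 × 6.28 = 1.1304 pp.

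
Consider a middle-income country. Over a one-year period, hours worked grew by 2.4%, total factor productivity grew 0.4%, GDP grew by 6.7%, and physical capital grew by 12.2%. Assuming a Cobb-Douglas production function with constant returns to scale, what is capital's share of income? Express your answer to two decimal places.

α = 0.40

gY = gA + α·gK + (1−α)·gL, so gY − gA − gL = α(gK − gL).
6.7 − 0.4 − 2.4 = α × (12.2 − 2.4).
3.9 = 9.8 α, so α = 0.398.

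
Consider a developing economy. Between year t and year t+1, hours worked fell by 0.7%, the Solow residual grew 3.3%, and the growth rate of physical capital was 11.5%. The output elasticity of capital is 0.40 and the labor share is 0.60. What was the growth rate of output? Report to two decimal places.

Output growth was 7.48%.

Labor's share = 1 − 0.4 = 0.6.
Physical capital: 0.4 × 11.5 = 4.6 pp.
Hours worked: 0.6 × (-0.7) = -0.42 pp.
Output growth = 3.3 + 4.18 = 7.48%.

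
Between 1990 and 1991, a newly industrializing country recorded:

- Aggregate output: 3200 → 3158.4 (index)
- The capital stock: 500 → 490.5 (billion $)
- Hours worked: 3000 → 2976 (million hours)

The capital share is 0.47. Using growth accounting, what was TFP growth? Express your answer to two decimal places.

0.02%

Aggregate output growth = (3158.4 − 3200) / 3200 = -1.3%.
The capital stock growth = (490.5 − 500) / 500 = -1.9%.
Hours worked growth = (2976 − 3000) / 3000 = -0.8%.
Labor's share = 1 − 0.47 = 0.53.
The capital stock: 0.47 × (-1.9) = -0.893 pp.
Hours worked: 0.53 × (-0.8) = -0.424 pp.
TFP growth = -1.3 + 1.317 = 0.017%.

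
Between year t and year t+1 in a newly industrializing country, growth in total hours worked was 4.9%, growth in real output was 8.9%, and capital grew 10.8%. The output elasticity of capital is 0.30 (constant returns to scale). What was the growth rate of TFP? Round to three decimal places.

Labor's share = 1 − 0.3 = 0.7.
Capital: 0.3 × 10.8 = 3.24 pp.
Total hours worked: 0.7 × 4.9 = 3.43 pp.
TFP growth = 8.9 − 6.67 = 2.23%.

2.230%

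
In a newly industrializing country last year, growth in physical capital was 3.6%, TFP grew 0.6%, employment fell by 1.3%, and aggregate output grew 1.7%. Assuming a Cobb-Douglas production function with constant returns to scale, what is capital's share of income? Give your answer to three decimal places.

0.490

gY = gA + α·gK + (1−α)·gL, so gY − gA − gL = α(gK − gL).
1.7 − 0.6 + 1.3 = α × (3.6 − (-1.3)).
2.4 = 4.9 α, so α = 0.4898.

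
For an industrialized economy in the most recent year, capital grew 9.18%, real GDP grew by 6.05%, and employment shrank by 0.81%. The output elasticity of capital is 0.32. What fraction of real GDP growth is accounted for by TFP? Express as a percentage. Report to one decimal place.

TFP accounted for 60.5% of growth.

Labor's share = 1 − 0.32 = 0.68.
Capital: 0.32 × 9.18 = 2.9376 pp.
Employment: 0.68 × (-0.81) = -0.5508 pp.
TFP growth = 6.05 − 2.3868 = 3.6632%.
TFP share of growth = 3.6632 / 6.05 × 100 = 60.549%.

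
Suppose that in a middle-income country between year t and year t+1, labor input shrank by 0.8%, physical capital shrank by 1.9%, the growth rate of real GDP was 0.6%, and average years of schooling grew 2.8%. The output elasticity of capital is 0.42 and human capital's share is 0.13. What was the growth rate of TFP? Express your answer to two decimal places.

Labor's share = 1 − 0.42 − 0.13 = 0.45.
Physical capital: 0.42 × (-1.9) = -0.798 pp.
Average years of schooling: 0.13 × 2.8 = 0.364 pp.
Labor input: 0.45 × (-0.8) = -0.36 pp.
TFP growth = 0.6 + 0.794 = 1.394%.

TFP growth was 1.39%.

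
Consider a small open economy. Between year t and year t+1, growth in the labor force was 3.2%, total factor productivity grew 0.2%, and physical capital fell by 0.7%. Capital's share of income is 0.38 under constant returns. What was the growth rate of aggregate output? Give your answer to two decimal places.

Labor's share = 1 − 0.38 = 0.62.
Physical capital: 0.38 × (-0.7) = -0.266 pp.
The labor force: 0.62 × 3.2 = 1.984 pp.
Output growth = 0.2 + 1.718 = 1.918%.

Aggregate output growth was 1.92%.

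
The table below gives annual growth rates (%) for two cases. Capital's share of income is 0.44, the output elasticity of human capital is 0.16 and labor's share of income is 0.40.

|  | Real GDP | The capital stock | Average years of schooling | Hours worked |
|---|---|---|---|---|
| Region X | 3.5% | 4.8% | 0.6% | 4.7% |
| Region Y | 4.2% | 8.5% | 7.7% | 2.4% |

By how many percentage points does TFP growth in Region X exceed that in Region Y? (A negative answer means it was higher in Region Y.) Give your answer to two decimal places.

Labor's share = 1 − 0.44 − 0.16 = 0.4.
Region X: TFP = 3.5 − 2.112 − 0.096 − 1.88 = -0.588%.
Region Y: TFP = 4.2 − 3.74 − 1.232 − 0.96 = -1.732%.
Difference = -0.588 − (-1.732) = 1.144 pp.

1.14 percentage points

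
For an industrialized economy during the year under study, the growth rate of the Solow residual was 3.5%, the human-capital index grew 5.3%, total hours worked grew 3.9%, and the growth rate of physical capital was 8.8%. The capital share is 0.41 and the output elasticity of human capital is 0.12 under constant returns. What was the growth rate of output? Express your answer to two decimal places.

Labor's share = 1 − 0.41 − 0.12 = 0.47.
Physical capital: 0.41 × 8.8 = 3.608 pp.
The human-capital index: 0.12 × 5.3 = 0.636 pp.
Total hours worked: 0.47 × 3.9 = 1.833 pp.
Output growth = 3.5 + 6.077 = 9.577%.

Output grew 9.58%.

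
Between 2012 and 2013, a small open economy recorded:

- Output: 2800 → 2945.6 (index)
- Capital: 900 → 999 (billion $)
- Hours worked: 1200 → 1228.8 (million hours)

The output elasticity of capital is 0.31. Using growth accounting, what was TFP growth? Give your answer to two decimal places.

Output growth = (2945.6 − 2800) / 2800 = 5.2%.
Capital growth = (999 − 900) / 900 = 11%.
Hours worked growth = (1228.8 − 1200) / 1200 = 2.4%.
Labor's share = 1 − 0.31 = 0.69.
Capital: 0.31 × 11 = 3.41 pp.
Hours worked: 0.69 × 2.4 = 1.656 pp.
TFP growth = 5.2 − 5.066 = 0.134%.

0.13%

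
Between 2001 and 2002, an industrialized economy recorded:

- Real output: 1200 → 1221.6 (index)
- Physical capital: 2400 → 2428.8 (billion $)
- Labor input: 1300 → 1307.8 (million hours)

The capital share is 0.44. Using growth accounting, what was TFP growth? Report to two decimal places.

TFP grew 0.94%.

Real output growth = (1221.6 − 1200) / 1200 = 1.8%.
Physical capital growth = (2428.8 − 2400) / 2400 = 1.2%.
Labor input growth = (1307.8 − 1300) / 1300 = 0.6%.
Labor's share = 1 − 0.44 = 0.56.
Physical capital: 0.44 × 1.2 = 0.528 pp.
Labor input: 0.56 × 0.6 = 0.336 pp.
TFP growth = 1.8 − 0.864 = 0.936%.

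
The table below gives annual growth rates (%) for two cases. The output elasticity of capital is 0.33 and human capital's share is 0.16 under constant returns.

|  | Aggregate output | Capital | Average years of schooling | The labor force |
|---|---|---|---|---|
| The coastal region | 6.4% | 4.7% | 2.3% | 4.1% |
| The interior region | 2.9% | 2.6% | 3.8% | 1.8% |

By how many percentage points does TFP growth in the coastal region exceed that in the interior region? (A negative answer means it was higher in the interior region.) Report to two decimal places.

Labor's share = 1 − 0.33 − 0.16 = 0.51.
The coastal region: TFP = 6.4 − 1.551 − 0.368 − 2.091 = 2.39%.
The interior region: TFP = 2.9 − 0.858 − 0.608 − 0.918 = 0.516%.
Difference = 2.39 − (0.516) = 1.874 pp.

1.87 percentage points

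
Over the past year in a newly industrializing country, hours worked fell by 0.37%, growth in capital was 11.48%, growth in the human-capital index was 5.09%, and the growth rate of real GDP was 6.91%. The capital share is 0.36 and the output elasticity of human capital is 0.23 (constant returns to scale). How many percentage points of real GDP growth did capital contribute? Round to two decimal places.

4.13 percentage points

Contribution = share × growth = 0.36 × 11.48 = 4.1328 pp.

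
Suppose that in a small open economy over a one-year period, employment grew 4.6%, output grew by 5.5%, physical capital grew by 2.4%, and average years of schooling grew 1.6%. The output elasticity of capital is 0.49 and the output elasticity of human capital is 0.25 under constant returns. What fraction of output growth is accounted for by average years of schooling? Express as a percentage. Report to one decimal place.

7.3%

Average years of schooling contributed 0.25 × 1.6 = 0.4 pp.
Share of growth = 0.4 / 5.5 × 100 = 7.273%.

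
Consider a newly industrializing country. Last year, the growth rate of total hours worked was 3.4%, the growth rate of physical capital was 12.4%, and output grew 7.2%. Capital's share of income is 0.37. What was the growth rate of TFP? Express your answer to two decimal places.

Labor's share = 1 − 0.37 = 0.63.
Physical capital: 0.37 × 12.4 = 4.588 pp.
Total hours worked: 0.63 × 3.4 = 2.142 pp.
TFP growth = 7.2 − 6.73 = 0.47%.

0.47%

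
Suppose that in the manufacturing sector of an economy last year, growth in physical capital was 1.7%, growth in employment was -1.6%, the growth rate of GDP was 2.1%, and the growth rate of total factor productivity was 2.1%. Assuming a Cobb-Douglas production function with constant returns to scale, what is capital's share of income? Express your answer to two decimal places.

gY = gA + α·gK + (1−α)·gL, so gY − gA − gL = α(gK − gL).
2.1 − 2.1 + 1.6 = α × (1.7 − (-1.6)).
1.6 = 3.3 α, so α = 0.4848.

α = 0.48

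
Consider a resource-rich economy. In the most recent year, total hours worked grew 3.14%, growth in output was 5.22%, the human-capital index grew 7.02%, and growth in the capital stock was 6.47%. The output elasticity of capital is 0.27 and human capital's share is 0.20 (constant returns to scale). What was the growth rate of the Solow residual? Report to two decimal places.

Labor's share = 1 − 0.27 − 0.2 = 0.53.
The capital stock: 0.27 × 6.47 = 1.7469 pp.
The human-capital index: 0.2 × 7.02 = 1.404 pp.
Total hours worked: 0.53 × 3.14 = 1.6642 pp.
TFP growth = 5.22 − 4.8151 = 0.4049%.

The Solow residual grew 0.40%.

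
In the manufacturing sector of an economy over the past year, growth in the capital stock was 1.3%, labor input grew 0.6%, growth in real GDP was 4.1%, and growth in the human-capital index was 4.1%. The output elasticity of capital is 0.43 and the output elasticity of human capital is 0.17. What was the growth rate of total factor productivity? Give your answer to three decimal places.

Labor's share = 1 − 0.43 − 0.17 = 0.4.
The capital stock: 0.43 × 1.3 = 0.559 pp.
The human-capital index: 0.17 × 4.1 = 0.697 pp.
Labor input: 0.4 × 0.6 = 0.24 pp.
TFP growth = 4.1 − 1.496 = 2.604%.

2.604%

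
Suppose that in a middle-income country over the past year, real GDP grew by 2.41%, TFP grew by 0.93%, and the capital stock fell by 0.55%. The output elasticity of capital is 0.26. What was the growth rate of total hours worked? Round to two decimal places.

Total hours worked grew 2.19%.

Labor's share = 1 − 0.26 = 0.74.
gY = gA + 0.26×(-0.55) + 0.74×g.
0.74×g = 2.41 − 0.93 + 0.143 = 1.623.
g = 1.623 / 0.74 = 2.1932%.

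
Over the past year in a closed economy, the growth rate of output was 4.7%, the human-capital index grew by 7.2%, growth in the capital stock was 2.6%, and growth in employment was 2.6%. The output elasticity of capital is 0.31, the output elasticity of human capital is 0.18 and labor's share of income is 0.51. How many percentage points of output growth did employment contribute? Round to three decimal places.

Labor's share = 1 − 0.31 − 0.18 = 0.51.
Contribution = share × growth = 0.51 × 2.6 = 1.326 pp.

1.326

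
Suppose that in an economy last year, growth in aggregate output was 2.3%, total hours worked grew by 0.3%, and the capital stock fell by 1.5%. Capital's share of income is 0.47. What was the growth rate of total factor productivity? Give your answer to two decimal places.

Labor's share = 1 − 0.47 = 0.53.
The capital stock: 0.47 × (-1.5) = -0.705 pp.
Total hours worked: 0.53 × 0.3 = 0.159 pp.
TFP growth = 2.3 + 0.546 = 2.846%.

Total factor productivity growth was 2.85%.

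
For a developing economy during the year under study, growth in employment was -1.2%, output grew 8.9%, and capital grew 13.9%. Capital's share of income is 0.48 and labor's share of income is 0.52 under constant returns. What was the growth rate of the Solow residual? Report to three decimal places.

The Solow residual growth was 2.852%.

Labor's share = 1 − 0.48 = 0.52.
Capital: 0.48 × 13.9 = 6.672 pp.
Employment: 0.52 × (-1.2) = -0.624 pp.
TFP growth = 8.9 − 6.048 = 2.852%.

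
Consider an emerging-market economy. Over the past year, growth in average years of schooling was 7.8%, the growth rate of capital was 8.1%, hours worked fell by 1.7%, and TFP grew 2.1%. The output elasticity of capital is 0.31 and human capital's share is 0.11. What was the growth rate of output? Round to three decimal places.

Labor's share = 1 − 0.31 − 0.11 = 0.58.
Capital: 0.31 × 8.1 = 2.511 pp.
Average years of schooling: 0.11 × 7.8 = 0.858 pp.
Hours worked: 0.58 × (-1.7) = -0.986 pp.
Output growth = 2.1 + 2.383 = 4.483%.

Output grew 4.483%.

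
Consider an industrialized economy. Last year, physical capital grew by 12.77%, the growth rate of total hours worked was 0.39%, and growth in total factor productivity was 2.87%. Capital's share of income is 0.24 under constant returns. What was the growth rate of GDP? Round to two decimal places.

Labor's share = 1 − 0.24 = 0.76.
Physical capital: 0.24 × 12.77 = 3.0648 pp.
Total hours worked: 0.76 × 0.39 = 0.2964 pp.
Output growth = 2.87 + 3.3612 = 6.2312%.

6.23%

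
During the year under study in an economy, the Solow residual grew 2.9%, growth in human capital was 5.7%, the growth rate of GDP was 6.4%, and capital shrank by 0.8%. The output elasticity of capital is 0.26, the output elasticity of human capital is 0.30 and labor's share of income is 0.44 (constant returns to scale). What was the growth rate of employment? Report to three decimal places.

Employment grew 4.541%.

Labor's share = 1 − 0.26 − 0.3 = 0.44.
gY = gA + 0.26×(-0.8) + 0.3×5.7 + 0.44×g.
0.44×g = 6.4 − 2.9 − 1.502 = 1.998.
g = 1.998 / 0.44 = 4.54091%.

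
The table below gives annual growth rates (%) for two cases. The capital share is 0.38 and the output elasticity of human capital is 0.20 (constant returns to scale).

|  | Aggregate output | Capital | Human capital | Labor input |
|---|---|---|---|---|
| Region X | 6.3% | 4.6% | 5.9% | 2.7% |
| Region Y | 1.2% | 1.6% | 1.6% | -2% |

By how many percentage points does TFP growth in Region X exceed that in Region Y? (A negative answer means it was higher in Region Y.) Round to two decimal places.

Labor's share = 1 − 0.38 − 0.2 = 0.42.
Region X: TFP = 6.3 − 1.748 − 1.18 − 1.134 = 2.238%.
Region Y: TFP = 1.2 − 0.608 − 0.32 + 0.84 = 1.112%.
Difference = 2.238 − (1.112) = 1.126 pp.

1.13 percentage points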